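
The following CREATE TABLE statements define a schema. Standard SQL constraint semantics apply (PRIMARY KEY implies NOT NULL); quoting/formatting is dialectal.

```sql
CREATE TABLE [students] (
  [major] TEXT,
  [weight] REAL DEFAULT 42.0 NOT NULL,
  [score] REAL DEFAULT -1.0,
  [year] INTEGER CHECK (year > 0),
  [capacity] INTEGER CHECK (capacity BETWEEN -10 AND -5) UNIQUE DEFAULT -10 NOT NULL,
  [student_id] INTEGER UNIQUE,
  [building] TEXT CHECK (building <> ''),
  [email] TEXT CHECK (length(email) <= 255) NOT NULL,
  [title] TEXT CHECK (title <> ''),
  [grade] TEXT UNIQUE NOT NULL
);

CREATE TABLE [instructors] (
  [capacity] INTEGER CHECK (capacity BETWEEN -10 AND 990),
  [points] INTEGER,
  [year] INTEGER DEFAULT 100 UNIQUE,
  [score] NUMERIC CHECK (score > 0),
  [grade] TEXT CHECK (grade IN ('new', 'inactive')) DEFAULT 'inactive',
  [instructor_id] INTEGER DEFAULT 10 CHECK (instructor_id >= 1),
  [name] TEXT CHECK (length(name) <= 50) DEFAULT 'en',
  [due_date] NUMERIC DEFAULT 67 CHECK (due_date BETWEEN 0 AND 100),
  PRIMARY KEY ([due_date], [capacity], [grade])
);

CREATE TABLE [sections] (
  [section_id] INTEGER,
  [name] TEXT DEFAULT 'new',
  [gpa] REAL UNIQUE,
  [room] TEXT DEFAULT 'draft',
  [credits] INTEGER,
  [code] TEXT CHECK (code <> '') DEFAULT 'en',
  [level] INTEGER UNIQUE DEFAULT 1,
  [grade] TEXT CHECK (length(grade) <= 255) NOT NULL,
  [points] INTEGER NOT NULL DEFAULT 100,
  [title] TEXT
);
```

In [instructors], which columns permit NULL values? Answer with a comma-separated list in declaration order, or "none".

- capacity: part of the PRIMARY KEY, which implies NOT NULL → not nullable.
- points: no NOT NULL constraint applies → nullable.
- year: UNIQUE does not imply NOT NULL → nullable.
- score: CHECK does not forbid NULL (a CHECK constraint passes when its expression is NULL) → nullable.
- grade: part of the PRIMARY KEY, which implies NOT NULL → not nullable.
- instructor_id: CHECK does not forbid NULL (a CHECK constraint passes when its expression is NULL) → nullable.
- name: CHECK does not forbid NULL (a CHECK constraint passes when its expression is NULL) → nullable.
- due_date: part of the PRIMARY KEY, which implies NOT NULL → not nullable.

points, year, score, instructor_id, name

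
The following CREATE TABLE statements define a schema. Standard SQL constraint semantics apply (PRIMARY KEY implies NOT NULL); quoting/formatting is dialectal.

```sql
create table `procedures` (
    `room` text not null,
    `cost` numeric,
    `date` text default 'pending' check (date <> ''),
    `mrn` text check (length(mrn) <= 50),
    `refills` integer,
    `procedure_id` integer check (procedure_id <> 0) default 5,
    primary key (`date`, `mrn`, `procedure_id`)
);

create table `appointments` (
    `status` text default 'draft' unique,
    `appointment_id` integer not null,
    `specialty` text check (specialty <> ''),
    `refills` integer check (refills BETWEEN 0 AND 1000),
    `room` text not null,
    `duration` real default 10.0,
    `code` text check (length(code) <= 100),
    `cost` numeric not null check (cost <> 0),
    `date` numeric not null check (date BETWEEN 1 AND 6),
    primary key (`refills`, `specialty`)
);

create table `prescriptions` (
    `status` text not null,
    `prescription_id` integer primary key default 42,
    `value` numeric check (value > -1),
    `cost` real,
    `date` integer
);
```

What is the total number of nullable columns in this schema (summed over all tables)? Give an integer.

procedures: 2 nullable (cost, refills — PK (date, mrn, procedure_id) and explicit NOT NULL columns excluded).
appointments: 3 nullable (status, duration, code — PK (refills, specialty) and explicit NOT NULL columns excluded).
prescriptions: 3 nullable (value, cost, date — PK (prescription_id) and explicit NOT NULL columns excluded).
Total: 2 + 3 + 3 = 8.

8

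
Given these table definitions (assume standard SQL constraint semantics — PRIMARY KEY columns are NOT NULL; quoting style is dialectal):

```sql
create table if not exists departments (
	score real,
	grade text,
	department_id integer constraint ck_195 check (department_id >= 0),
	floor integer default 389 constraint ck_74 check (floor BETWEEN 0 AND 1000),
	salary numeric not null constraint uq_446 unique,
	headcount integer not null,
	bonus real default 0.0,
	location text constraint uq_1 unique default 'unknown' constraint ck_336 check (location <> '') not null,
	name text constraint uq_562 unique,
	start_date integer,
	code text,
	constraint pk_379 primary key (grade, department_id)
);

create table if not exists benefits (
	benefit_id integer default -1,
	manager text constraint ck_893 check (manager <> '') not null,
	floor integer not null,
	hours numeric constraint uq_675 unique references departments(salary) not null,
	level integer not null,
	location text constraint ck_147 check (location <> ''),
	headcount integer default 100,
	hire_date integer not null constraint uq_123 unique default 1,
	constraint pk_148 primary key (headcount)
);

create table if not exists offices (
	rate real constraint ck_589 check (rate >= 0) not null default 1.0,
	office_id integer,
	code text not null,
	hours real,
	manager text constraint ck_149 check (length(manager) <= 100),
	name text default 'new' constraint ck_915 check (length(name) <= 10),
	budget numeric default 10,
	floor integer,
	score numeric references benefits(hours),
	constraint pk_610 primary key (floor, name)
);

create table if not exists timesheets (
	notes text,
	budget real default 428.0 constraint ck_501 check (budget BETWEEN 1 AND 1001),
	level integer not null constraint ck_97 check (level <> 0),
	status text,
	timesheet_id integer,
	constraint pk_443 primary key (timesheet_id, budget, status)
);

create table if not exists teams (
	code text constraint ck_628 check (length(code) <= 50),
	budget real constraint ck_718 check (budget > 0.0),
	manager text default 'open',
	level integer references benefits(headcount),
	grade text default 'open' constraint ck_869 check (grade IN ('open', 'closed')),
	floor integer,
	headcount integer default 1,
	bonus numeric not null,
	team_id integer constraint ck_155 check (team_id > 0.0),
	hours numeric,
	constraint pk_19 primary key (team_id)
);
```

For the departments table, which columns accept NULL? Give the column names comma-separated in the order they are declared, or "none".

score, floor, bonus, name, start_date, code

- score: no NOT NULL constraint applies → nullable.
- grade: part of the PRIMARY KEY, which implies NOT NULL → not nullable.
- department_id: part of the PRIMARY KEY, which implies NOT NULL → not nullable.
- floor: CHECK does not forbid NULL (a CHECK constraint passes when its expression is NULL) → nullable.
- salary: declared NOT NULL → not nullable.
- headcount: declared NOT NULL → not nullable.
- bonus: DEFAULT only fills an omitted column; an explicit NULL is still allowed → nullable.
- location: declared NOT NULL → not nullable.
- name: UNIQUE does not imply NOT NULL → nullable.
- start_date: no NOT NULL constraint applies → nullable.
- code: no NOT NULL constraint applies → nullable.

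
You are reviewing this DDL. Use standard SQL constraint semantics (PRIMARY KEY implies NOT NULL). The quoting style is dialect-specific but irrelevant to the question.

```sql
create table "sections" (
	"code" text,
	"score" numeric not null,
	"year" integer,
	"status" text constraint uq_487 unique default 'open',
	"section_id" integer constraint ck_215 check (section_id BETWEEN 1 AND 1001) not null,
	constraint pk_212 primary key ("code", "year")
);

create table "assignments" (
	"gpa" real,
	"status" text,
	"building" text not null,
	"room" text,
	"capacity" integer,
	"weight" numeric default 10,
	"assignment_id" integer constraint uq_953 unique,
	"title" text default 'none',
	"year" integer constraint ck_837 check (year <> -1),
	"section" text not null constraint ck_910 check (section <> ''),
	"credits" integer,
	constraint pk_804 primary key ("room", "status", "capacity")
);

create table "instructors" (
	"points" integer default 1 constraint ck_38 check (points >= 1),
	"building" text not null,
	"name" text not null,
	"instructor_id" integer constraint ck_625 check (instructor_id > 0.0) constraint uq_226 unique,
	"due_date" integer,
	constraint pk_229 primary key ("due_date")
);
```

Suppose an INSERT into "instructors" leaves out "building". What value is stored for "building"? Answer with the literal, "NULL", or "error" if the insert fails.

building has no DEFAULT clause.
Omitting it would insert NULL, but it is declared NOT NULL, so the INSERT fails.

error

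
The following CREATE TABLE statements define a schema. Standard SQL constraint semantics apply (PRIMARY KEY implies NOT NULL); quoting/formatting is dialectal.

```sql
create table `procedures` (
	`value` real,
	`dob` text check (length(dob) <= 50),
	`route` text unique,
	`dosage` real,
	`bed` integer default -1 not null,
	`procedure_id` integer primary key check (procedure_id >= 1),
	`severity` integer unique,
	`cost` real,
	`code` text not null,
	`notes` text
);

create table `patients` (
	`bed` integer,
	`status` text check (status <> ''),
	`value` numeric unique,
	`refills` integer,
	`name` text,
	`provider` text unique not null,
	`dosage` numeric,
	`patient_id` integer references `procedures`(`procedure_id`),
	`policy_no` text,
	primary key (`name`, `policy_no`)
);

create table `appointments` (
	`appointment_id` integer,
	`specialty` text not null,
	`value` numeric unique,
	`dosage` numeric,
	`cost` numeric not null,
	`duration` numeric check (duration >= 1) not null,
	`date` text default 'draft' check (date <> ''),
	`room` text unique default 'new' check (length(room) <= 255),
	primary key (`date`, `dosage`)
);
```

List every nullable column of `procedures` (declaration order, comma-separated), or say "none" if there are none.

- value: no NOT NULL constraint applies → nullable.
- dob: CHECK does not forbid NULL (a CHECK constraint passes when its expression is NULL) → nullable.
- route: UNIQUE does not imply NOT NULL → nullable.
- dosage: no NOT NULL constraint applies → nullable.
- bed: declared NOT NULL → not nullable.
- procedure_id: part of the PRIMARY KEY, which implies NOT NULL → not nullable.
- severity: UNIQUE does not imply NOT NULL → nullable.
- cost: no NOT NULL constraint applies → nullable.
- code: declared NOT NULL → not nullable.
- notes: no NOT NULL constraint applies → nullable.

value, dob, route, dosage, severity, cost, notes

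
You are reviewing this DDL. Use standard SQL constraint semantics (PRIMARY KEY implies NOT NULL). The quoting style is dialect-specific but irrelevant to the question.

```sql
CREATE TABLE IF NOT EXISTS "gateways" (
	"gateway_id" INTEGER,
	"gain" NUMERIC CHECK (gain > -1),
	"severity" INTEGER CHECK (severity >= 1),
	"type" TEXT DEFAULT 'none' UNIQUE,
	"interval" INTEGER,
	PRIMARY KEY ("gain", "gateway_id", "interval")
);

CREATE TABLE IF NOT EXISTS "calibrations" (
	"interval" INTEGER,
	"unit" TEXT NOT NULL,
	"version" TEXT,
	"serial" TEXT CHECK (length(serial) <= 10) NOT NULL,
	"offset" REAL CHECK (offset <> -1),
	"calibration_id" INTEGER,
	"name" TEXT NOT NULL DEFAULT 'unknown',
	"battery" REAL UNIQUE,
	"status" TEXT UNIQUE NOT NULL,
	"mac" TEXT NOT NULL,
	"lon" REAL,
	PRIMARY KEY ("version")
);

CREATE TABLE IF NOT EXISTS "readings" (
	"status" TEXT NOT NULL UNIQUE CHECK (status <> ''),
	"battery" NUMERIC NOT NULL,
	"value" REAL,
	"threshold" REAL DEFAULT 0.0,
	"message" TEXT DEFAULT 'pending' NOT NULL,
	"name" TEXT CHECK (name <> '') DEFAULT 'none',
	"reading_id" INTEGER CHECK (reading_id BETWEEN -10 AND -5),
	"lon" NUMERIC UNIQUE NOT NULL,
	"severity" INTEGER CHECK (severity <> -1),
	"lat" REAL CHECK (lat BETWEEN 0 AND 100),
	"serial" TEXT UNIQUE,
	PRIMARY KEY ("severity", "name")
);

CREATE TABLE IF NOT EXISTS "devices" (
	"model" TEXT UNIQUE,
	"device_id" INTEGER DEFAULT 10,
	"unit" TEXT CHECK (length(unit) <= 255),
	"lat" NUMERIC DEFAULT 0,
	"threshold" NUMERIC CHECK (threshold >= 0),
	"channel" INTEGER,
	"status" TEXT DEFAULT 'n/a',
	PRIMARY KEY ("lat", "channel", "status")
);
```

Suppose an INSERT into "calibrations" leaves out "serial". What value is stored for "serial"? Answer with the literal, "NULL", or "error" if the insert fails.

error

serial has no DEFAULT clause.
Omitting it would insert NULL, but it is declared NOT NULL, so the INSERT fails.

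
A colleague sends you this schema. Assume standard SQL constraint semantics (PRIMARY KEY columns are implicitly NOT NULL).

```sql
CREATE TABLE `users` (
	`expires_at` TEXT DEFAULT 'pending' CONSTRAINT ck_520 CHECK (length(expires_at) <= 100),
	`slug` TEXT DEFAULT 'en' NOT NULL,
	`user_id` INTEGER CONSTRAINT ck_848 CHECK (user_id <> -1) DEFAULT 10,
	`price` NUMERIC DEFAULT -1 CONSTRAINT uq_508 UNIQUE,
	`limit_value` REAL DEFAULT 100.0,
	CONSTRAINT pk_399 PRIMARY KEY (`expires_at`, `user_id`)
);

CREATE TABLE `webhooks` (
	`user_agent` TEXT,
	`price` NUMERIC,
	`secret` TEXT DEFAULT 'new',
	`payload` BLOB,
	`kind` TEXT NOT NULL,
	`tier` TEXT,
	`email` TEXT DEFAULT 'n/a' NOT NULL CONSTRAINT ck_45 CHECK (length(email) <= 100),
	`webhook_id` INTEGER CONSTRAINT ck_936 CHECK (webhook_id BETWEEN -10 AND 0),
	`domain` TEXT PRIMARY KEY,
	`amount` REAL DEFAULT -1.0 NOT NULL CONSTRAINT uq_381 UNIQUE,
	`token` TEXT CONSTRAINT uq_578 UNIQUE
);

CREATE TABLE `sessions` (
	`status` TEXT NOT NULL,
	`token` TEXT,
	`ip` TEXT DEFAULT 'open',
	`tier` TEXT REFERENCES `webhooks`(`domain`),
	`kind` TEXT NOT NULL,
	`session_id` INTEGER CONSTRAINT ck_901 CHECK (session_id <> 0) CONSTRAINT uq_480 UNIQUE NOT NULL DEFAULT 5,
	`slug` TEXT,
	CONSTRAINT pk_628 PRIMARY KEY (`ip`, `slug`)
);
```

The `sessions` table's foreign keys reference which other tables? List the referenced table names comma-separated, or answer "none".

- tier REFERENCES webhooks(domain).

webhooks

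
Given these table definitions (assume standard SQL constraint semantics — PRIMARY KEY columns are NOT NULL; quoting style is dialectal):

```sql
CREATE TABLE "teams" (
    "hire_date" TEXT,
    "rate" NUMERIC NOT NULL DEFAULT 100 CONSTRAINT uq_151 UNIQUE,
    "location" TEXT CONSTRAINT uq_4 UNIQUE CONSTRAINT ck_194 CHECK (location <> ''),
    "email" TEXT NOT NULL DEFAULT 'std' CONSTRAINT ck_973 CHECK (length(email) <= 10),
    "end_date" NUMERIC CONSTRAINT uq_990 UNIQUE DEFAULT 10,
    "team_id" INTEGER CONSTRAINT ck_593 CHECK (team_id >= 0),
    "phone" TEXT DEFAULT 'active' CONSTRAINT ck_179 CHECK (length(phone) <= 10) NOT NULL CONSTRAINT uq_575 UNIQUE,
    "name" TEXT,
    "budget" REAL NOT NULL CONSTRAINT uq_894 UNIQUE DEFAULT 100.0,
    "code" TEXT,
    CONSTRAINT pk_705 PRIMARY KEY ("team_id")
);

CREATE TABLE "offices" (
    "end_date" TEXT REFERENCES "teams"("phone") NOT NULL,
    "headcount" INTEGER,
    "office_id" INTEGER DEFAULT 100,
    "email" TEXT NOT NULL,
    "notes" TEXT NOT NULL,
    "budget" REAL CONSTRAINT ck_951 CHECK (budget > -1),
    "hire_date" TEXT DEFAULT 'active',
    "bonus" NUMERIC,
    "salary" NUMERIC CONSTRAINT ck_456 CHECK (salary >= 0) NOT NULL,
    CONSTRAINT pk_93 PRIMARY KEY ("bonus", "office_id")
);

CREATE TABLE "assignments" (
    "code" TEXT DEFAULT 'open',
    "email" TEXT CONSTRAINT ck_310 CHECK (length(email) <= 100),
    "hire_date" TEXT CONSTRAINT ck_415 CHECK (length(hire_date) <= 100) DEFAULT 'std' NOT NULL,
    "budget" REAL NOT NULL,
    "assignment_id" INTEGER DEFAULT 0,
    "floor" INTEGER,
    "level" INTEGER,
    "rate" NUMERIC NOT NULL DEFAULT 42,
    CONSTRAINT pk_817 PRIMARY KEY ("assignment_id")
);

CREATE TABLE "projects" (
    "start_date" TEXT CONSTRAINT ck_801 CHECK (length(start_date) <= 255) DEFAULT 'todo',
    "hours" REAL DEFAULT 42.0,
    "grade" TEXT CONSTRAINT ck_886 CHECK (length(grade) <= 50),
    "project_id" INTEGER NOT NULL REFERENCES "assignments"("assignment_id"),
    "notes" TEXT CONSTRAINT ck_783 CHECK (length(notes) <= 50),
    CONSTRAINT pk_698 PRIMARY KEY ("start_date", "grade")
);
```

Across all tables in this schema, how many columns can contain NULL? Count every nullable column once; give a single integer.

14

teams: 5 nullable (hire_date, location, end_date, name, code — PK (team_id) and explicit NOT NULL columns excluded).
offices: 3 nullable (headcount, budget, hire_date — PK (bonus, office_id) and explicit NOT NULL columns excluded).
assignments: 4 nullable (code, email, floor, level — PK (assignment_id) and explicit NOT NULL columns excluded).
projects: 2 nullable (hours, notes — PK (start_date, grade) and explicit NOT NULL columns excluded).
Total: 5 + 3 + 4 + 2 = 14.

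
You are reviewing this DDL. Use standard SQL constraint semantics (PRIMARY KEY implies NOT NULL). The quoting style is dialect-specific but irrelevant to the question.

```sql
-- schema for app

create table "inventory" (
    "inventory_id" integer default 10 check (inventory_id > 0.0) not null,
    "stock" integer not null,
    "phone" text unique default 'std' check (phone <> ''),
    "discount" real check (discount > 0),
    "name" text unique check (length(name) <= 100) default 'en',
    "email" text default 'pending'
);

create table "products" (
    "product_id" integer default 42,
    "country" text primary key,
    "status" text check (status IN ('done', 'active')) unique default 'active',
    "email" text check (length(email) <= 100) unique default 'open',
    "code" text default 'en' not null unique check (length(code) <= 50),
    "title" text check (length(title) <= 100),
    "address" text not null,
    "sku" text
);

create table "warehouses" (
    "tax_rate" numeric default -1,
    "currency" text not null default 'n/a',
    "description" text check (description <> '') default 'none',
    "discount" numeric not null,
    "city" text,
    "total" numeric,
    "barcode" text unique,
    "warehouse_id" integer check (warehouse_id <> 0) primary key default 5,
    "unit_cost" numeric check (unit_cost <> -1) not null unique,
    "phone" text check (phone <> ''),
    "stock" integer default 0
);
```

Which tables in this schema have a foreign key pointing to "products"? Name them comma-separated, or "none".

none

No REFERENCES clause anywhere in the schema names products.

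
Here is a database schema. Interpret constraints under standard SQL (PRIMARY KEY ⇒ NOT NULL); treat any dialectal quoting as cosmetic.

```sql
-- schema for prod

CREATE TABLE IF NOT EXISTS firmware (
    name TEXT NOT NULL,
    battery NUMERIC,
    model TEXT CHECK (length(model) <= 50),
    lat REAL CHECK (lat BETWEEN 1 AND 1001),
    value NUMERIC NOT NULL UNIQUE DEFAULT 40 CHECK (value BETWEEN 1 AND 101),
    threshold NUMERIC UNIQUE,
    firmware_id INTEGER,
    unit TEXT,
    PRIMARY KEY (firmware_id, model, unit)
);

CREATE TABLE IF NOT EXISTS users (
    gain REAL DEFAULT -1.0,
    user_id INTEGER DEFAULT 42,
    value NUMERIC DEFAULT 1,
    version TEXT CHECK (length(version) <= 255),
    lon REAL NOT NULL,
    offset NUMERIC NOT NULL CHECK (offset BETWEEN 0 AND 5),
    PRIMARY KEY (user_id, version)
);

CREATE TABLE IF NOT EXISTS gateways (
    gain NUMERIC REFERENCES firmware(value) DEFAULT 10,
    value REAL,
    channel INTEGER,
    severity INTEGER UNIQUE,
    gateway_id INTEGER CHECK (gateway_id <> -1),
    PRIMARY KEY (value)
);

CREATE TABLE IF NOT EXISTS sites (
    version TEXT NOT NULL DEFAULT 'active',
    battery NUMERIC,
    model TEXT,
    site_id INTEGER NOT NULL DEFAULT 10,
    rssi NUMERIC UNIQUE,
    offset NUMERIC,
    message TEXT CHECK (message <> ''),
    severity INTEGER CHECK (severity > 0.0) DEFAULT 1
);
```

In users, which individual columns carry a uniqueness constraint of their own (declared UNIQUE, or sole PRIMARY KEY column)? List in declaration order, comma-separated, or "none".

- gain: no UNIQUE or single-column PK constraint.
- user_id: part of a composite PRIMARY KEY — only the tuple is unique, not this column on its own.
- value: no UNIQUE or single-column PK constraint.
- version: part of a composite PRIMARY KEY — only the tuple is unique, not this column on its own.
- lon: no UNIQUE or single-column PK constraint.
- offset: no UNIQUE or single-column PK constraint.

none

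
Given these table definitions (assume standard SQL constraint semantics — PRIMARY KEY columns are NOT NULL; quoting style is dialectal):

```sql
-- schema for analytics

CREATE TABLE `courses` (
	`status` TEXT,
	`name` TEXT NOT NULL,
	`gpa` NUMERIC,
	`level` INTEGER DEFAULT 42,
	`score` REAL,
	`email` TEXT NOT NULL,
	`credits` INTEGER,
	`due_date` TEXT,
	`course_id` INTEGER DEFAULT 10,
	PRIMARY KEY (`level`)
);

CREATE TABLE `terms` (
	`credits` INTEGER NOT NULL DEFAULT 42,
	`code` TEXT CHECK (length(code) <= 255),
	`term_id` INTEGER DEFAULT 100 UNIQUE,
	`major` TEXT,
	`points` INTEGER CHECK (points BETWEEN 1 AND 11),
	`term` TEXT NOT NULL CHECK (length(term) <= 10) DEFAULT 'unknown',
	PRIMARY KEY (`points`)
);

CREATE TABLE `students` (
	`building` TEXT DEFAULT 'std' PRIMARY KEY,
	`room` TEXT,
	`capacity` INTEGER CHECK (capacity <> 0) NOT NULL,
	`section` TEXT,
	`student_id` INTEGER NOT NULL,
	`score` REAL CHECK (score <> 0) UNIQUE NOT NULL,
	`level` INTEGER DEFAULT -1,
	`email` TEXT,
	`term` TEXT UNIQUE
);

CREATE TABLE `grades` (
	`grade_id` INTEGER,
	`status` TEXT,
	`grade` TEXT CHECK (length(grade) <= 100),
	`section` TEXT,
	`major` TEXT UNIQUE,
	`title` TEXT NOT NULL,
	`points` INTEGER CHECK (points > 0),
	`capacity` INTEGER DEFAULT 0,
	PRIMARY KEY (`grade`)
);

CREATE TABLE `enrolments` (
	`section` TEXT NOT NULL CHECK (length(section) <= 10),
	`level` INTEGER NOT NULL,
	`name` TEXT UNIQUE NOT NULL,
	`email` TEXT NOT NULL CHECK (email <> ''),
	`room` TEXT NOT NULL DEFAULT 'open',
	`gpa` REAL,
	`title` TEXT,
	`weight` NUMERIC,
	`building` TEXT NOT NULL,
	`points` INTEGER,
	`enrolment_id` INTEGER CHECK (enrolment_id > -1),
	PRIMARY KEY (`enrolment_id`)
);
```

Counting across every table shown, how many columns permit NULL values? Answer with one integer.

courses: 6 nullable (status, gpa, score, credits, due_date, course_id — PK (level) and explicit NOT NULL columns excluded).
terms: 3 nullable (code, term_id, major — PK (points) and explicit NOT NULL columns excluded).
students: 5 nullable (room, section, level, email, term — PK (building) and explicit NOT NULL columns excluded).
grades: 6 nullable (grade_id, status, section, major, points, capacity — PK (grade) and explicit NOT NULL columns excluded).
enrolments: 4 nullable (gpa, title, weight, points — PK (enrolment_id) and explicit NOT NULL columns excluded).
Total: 6 + 3 + 5 + 6 + 4 = 24.

24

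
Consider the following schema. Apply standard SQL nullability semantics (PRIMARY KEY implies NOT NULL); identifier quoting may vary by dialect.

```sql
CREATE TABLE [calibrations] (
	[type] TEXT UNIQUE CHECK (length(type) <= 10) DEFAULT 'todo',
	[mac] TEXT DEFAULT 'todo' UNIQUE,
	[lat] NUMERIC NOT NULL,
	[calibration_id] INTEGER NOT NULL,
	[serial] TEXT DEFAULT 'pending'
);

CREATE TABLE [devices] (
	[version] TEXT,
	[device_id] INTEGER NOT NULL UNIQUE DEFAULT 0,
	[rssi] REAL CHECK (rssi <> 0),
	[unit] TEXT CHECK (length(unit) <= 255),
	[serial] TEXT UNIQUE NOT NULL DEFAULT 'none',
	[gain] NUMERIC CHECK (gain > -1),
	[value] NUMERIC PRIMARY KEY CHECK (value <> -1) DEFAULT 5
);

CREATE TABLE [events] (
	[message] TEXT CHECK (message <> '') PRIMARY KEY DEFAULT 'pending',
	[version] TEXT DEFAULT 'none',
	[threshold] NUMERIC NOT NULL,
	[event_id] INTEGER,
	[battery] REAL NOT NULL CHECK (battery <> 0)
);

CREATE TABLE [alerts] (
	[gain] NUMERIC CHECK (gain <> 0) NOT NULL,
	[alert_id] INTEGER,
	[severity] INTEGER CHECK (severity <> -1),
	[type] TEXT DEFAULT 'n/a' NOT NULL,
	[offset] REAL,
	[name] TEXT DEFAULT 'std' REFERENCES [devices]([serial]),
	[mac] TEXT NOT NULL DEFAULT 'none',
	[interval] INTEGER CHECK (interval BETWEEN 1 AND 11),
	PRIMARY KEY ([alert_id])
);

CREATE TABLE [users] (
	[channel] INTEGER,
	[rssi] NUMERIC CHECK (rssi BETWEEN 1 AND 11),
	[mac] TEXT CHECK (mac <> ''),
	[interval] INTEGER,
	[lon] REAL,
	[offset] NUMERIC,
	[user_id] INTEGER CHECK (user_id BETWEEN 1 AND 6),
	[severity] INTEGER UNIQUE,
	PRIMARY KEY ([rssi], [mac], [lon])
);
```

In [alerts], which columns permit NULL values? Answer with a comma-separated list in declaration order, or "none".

- gain: declared NOT NULL → not nullable.
- alert_id: part of the PRIMARY KEY, which implies NOT NULL → not nullable.
- severity: CHECK does not forbid NULL (a CHECK constraint passes when its expression is NULL) → nullable.
- type: declared NOT NULL → not nullable.
- offset: no NOT NULL constraint applies → nullable.
- name: a foreign key column may be NULL unless separately constrained → nullable.
- mac: declared NOT NULL → not nullable.
- interval: CHECK does not forbid NULL (a CHECK constraint passes when its expression is NULL) → nullable.

severity, offset, name, interval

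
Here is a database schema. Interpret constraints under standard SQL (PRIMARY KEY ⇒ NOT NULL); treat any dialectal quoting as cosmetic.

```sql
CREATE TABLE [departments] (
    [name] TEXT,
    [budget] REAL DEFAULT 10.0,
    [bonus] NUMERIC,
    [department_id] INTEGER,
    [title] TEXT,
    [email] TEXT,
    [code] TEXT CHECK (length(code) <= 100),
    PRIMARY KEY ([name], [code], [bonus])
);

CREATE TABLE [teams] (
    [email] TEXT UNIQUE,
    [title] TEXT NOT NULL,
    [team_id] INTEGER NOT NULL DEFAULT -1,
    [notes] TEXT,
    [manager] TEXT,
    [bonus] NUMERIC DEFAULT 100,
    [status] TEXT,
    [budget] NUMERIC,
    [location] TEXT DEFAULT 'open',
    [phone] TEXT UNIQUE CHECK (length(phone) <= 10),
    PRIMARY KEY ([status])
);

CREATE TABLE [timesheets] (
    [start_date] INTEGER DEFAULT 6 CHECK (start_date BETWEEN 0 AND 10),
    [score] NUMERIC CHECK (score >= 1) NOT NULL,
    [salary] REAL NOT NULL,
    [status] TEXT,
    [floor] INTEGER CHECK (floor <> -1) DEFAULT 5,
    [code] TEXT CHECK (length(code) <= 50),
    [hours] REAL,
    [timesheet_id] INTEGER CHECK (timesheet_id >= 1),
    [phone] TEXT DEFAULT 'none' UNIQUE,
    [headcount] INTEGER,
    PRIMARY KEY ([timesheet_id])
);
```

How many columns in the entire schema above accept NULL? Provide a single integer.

18

departments: 4 nullable (budget, department_id, title, email — PK (name, code, bonus) and explicit NOT NULL columns excluded).
teams: 7 nullable (email, notes, manager, bonus, budget, location, phone — PK (status) and explicit NOT NULL columns excluded).
timesheets: 7 nullable (start_date, status, floor, code, hours, phone, headcount — PK (timesheet_id) and explicit NOT NULL columns excluded).
Total: 4 + 7 + 7 = 18.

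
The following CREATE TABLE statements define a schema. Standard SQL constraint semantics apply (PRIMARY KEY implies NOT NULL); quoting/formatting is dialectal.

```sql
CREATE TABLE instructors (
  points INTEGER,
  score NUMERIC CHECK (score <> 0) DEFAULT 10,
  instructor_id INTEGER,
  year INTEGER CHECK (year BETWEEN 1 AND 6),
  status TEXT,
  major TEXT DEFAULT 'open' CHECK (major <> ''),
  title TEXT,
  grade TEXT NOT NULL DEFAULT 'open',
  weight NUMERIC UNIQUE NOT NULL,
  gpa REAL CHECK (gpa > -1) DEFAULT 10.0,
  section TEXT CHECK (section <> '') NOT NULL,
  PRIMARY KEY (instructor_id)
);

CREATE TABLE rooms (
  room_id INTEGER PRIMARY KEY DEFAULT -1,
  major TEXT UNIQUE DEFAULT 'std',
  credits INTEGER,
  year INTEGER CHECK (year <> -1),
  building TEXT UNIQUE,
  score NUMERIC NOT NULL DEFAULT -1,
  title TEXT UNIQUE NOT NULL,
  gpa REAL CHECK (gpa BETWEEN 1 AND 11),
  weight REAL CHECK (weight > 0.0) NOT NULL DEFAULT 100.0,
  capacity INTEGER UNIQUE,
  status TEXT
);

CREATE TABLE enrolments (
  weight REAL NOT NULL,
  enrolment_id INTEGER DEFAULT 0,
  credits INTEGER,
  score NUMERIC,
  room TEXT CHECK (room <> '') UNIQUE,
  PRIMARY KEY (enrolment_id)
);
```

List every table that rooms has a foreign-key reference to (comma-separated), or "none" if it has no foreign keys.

No column in rooms has a REFERENCES clause.

none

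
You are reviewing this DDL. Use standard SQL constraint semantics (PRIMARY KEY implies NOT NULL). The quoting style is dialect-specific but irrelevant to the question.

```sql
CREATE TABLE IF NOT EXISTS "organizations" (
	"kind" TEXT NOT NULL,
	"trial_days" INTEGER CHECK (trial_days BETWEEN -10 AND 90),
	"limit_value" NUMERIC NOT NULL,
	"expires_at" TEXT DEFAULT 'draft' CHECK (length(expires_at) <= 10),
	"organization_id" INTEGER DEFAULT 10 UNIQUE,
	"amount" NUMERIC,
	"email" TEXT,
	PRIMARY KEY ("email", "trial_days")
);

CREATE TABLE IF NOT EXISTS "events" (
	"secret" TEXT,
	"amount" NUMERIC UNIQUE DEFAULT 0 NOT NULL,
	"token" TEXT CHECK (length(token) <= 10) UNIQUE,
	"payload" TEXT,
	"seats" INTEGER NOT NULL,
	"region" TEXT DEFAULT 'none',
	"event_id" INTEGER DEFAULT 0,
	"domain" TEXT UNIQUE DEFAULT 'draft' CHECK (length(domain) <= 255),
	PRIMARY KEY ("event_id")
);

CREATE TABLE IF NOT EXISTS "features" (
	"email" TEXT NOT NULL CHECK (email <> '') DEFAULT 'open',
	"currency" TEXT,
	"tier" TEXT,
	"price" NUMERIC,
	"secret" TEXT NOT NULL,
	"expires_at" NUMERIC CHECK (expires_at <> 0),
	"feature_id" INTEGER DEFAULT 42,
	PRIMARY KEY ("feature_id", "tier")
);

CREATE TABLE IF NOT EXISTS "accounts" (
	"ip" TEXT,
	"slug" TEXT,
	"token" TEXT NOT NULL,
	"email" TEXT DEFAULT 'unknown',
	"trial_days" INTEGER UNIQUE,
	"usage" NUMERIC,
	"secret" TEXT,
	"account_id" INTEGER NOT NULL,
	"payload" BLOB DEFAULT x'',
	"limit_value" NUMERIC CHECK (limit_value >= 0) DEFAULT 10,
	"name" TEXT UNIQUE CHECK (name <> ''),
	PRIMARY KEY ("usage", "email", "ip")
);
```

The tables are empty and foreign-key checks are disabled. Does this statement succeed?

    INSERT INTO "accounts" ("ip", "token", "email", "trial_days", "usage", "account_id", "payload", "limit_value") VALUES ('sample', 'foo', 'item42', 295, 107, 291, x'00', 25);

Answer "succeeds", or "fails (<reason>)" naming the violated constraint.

NOT NULL columns: account_id is supplied; email is supplied; ip is supplied; token is supplied; usage is supplied.
CHECK constraints: 25 satisfies (limit_value >= 0).
No constraint is violated.

succeeds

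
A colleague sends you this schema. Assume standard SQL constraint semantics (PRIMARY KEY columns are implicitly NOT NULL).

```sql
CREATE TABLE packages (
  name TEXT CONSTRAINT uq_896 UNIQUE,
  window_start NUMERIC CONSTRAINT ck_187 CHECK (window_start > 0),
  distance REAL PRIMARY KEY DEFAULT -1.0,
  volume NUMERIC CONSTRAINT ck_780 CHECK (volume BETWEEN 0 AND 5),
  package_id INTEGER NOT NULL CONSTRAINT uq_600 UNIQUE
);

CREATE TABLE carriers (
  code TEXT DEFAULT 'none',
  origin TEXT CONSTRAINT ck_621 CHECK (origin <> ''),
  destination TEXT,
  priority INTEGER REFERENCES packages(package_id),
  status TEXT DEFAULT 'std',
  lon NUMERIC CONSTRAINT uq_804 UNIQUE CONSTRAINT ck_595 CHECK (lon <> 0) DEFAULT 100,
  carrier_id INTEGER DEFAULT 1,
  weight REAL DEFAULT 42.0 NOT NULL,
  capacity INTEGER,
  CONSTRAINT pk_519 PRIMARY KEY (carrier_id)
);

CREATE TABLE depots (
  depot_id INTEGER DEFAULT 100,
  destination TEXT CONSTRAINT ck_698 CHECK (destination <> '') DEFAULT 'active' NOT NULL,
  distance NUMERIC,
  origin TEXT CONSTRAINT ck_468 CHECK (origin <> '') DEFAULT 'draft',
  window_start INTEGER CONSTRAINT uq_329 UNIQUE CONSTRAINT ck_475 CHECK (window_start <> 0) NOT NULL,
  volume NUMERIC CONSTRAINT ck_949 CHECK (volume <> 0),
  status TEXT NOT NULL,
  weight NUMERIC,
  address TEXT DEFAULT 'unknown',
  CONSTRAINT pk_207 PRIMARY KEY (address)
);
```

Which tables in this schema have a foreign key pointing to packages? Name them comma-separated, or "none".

- carriers.priority references packages(package_id).

carriers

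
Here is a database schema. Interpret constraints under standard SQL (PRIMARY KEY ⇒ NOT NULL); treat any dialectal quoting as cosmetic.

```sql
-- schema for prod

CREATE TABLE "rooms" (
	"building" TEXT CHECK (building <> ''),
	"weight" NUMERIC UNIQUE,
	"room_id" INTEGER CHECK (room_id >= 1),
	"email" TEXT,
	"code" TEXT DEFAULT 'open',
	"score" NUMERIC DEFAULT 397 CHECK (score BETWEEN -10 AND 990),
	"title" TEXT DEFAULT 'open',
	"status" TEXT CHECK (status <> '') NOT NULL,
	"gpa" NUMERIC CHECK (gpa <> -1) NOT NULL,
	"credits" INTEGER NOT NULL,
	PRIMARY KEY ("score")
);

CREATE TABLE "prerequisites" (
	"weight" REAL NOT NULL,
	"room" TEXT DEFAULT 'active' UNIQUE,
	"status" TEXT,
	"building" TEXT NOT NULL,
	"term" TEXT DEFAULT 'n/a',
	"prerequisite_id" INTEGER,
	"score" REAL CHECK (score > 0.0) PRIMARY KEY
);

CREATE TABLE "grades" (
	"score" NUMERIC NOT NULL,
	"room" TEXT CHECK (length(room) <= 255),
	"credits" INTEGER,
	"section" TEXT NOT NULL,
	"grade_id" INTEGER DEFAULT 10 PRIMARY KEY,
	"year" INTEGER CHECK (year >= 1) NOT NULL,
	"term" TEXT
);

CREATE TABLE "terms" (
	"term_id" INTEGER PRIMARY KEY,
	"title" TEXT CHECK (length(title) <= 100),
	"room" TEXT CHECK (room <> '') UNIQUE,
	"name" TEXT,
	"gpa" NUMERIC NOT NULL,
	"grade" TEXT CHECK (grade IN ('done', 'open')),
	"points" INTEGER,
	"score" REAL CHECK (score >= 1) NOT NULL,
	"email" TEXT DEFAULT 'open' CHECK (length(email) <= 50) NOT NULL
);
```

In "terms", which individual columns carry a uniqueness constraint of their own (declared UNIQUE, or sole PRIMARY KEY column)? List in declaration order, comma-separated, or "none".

- term_id: single-column PRIMARY KEY → unique.
- title: no UNIQUE or single-column PK constraint.
- room: declared UNIQUE → unique.
- name: no UNIQUE or single-column PK constraint.
- gpa: no UNIQUE or single-column PK constraint.
- grade: no UNIQUE or single-column PK constraint.
- points: no UNIQUE or single-column PK constraint.
- score: no UNIQUE or single-column PK constraint.
- email: no UNIQUE or single-column PK constraint.

term_id, room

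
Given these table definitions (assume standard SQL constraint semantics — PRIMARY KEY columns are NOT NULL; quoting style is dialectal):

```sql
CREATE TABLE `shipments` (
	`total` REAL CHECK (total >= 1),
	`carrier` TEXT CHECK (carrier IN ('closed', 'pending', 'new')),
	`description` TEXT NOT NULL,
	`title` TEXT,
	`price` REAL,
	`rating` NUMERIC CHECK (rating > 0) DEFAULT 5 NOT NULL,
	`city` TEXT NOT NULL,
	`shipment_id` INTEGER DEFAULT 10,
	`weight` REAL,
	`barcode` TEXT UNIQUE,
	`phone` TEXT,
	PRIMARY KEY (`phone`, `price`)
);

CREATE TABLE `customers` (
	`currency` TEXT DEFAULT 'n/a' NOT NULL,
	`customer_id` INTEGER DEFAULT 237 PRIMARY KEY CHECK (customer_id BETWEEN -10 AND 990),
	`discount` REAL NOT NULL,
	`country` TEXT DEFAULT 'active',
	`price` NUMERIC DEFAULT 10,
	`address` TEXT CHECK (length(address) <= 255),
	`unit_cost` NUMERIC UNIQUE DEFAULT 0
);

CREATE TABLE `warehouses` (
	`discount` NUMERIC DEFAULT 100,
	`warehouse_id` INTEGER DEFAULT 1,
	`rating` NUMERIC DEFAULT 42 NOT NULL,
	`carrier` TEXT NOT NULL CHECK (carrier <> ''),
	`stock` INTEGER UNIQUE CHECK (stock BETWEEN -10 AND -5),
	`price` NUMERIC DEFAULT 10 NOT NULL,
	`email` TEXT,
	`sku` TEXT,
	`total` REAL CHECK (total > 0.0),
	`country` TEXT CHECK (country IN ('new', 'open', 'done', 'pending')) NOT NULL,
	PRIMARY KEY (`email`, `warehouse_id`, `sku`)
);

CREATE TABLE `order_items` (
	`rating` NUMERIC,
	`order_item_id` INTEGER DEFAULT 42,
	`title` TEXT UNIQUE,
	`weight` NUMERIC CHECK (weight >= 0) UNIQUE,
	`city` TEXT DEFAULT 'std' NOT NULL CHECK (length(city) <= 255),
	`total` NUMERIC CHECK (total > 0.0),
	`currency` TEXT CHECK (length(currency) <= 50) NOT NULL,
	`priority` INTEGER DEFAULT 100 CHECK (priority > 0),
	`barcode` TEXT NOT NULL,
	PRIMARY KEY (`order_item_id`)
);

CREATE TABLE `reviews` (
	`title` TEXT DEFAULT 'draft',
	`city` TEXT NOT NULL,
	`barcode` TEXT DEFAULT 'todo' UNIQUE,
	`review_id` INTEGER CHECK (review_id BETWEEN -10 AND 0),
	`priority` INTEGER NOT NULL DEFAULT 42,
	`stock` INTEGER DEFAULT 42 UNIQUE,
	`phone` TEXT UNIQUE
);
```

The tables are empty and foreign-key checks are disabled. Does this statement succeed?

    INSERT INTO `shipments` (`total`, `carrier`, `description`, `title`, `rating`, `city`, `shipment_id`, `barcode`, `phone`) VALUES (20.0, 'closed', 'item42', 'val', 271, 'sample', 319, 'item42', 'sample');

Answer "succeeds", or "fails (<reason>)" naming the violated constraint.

price is omitted from the column list and has no DEFAULT, so it would receive NULL.
But price is part of the PRIMARY KEY (implied NOT NULL).

fails (NOT NULL on price)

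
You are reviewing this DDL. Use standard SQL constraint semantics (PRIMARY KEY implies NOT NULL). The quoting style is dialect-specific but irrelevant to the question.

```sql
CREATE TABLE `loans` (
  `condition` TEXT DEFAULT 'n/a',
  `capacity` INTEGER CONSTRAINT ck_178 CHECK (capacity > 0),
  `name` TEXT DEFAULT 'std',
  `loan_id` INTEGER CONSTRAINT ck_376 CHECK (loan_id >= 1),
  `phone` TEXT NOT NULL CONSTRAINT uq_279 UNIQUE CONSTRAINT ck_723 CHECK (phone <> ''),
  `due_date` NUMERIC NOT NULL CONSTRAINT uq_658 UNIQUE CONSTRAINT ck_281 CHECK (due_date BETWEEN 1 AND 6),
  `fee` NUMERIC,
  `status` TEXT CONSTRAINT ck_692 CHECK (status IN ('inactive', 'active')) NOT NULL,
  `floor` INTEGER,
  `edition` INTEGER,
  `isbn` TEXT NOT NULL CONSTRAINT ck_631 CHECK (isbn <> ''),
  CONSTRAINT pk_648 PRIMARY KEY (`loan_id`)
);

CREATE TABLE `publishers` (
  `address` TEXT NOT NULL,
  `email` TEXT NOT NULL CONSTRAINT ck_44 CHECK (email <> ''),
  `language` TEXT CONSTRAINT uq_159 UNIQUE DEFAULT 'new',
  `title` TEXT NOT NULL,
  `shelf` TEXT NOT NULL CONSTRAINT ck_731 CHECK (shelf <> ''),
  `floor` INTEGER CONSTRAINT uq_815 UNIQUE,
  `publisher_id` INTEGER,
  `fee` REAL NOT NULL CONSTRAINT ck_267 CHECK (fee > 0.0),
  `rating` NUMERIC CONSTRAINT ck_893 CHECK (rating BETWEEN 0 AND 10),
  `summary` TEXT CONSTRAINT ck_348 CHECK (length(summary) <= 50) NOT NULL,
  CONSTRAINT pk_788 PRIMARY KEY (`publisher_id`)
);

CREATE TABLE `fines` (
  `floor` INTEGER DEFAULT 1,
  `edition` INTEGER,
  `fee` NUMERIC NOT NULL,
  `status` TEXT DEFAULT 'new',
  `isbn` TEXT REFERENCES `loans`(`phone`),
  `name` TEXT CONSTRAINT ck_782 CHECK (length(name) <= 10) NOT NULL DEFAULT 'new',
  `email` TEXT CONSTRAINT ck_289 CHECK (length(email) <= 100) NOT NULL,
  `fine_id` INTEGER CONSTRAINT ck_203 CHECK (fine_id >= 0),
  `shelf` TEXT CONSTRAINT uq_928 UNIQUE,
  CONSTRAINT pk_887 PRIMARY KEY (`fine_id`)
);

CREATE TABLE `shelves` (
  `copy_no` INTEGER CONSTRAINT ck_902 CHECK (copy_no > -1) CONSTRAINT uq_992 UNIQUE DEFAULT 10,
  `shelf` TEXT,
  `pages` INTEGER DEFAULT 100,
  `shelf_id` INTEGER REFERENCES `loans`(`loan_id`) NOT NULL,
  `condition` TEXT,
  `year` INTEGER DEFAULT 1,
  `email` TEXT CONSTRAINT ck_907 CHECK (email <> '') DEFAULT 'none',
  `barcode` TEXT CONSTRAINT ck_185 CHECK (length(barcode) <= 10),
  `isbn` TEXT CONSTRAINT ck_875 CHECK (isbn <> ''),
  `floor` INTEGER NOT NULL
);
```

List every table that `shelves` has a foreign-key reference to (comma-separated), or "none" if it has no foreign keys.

- shelf_id REFERENCES loans(loan_id).

loans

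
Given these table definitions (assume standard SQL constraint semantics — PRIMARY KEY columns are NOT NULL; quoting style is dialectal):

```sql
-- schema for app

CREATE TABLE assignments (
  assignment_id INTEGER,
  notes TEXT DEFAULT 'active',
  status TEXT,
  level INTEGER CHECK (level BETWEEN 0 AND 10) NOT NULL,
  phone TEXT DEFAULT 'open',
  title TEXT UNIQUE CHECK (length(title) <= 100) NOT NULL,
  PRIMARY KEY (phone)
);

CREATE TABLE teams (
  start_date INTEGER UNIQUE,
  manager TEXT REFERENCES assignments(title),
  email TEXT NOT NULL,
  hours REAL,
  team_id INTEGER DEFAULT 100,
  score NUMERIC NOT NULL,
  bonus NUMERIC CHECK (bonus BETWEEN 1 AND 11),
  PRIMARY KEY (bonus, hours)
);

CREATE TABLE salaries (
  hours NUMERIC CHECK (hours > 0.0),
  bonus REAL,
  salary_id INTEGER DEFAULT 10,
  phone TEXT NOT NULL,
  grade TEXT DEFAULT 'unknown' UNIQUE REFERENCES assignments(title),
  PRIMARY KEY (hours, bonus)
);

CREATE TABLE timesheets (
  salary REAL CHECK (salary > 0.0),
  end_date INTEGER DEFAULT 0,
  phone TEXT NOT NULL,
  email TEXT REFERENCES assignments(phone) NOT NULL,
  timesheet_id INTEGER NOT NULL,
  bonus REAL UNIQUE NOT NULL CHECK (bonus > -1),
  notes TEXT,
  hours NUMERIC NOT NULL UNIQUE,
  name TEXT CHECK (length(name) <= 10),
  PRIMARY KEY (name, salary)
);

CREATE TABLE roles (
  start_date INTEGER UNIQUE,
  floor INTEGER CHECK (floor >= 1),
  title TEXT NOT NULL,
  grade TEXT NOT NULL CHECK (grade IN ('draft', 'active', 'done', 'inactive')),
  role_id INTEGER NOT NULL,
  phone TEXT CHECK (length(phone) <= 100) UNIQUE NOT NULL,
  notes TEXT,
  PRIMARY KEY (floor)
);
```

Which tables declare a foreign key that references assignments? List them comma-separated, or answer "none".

teams, salaries, timesheets

- teams.manager references assignments(title).
- salaries.grade references assignments(title).
- timesheets.email references assignments(phone).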